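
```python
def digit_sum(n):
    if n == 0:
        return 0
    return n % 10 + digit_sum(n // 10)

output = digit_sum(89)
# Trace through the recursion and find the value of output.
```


digit_sum(89)
= 9 + digit_sum(8)
= 9 + 8 + digit_sum(0)
= 9 + 8 + 0
= 17


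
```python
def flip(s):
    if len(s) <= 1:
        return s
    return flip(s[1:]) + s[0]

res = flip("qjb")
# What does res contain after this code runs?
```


flip("qjb")
= flip("jb") + "q"
= flip("b") + "j" + "q"
= "b" + "j" + "q"
= "bjq"


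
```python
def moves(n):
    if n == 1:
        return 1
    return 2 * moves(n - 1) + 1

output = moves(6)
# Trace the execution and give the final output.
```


moves(6)
= 2 * moves(5) + 1
= 2 * (2 * moves(4) + 1) + 1
= 2 * (2 * (2 * moves(3) + 1) + 1) + 1
= 2 * (2 * (2 * (2 * moves(2) + 1) + 1) + 1) + 1
= 2 * (2 * (2 * (2 * (2 * moves(1) + 1) + 1) + 1) + 1) + 1
Now compute bottom-up:
moves(1) = 1
moves(2) = 2 * 1 + 1 = 3
moves(3) = 2 * 3 + 1 = 7
moves(4) = 2 * 7 + 1 = 15
moves(5) = 2 * 15 + 1 = 31
moves(6) = 2 * 31 + 1 = 63
= 63


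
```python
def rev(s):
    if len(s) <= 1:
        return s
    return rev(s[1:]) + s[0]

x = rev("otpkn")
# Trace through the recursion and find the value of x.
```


rev("otpkn")
= rev("tpkn") + "o"
= rev("pkn") + "t" + "o"
= rev("kn") + "p" + "t" + "o"
= rev("n") + "k" + "p" + "t" + "o"
= "n" + "k" + "p" + "t" + "o"
= "nkpto"


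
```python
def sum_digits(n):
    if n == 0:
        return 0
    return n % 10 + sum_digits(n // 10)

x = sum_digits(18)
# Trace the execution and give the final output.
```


sum_digits(18)
= 8 + sum_digits(1)
= 8 + 1 + sum_digits(0)
= 8 + 1 + 0
= 9


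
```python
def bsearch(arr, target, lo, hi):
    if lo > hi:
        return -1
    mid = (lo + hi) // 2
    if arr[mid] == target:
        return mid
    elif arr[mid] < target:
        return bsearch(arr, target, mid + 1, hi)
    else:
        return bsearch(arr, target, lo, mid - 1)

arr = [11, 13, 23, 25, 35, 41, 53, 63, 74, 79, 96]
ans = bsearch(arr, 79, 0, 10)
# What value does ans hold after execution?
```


bsearch(arr, 79, 0, 10)
lo=0, hi=10, mid=5, arr[mid]=41
41 < 79, search right half
lo=6, hi=10, mid=8, arr[mid]=74
74 < 79, search right half
lo=9, hi=10, mid=9, arr[mid]=79
arr[9] == 79, found at index 9
= 9


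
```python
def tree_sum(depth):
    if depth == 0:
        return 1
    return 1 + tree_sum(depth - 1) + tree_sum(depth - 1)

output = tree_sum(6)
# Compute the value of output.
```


tree_sum(6)
= 1 + tree_sum(5) + tree_sum(5)
= 1 + 2 * tree_sum(5)
tree_sum(k) = 2^(k+1) - 1
tree_sum(0) = 1
tree_sum(1) = 3
tree_sum(2) = 7
tree_sum(3) = 15
tree_sum(4) = 31
tree_sum(6) = 2^7 - 1 = 127


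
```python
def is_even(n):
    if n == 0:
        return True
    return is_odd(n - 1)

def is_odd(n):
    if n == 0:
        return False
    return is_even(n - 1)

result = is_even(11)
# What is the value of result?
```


is_even(11)
= is_odd(10)
= is_even(9)
= is_odd(8)
= is_even(7)
= is_odd(6)
= is_even(5)
= is_odd(4)
= is_even(3)
= is_odd(2)
= is_even(1)
= is_odd(0)
n == 0: return False
= False


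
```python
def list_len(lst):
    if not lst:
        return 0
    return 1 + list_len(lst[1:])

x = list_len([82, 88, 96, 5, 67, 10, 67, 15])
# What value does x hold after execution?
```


list_len([82, 88, 96, 5, 67, 10, 67, 15])
= 1 + list_len([88, 96, 5, 67, 10, 67, 15])
= 1 + 1 + list_len([96, 5, 67, 10, 67, 15])
= 1 + 1 + 1 + list_len([5, 67, 10, 67, 15])
= 1 + 1 + 1 + 1 + list_len([67, 10, 67, 15])
= 1 + 1 + 1 + 1 + 1 + list_len([10, 67, 15])
= 1 + 1 + 1 + 1 + 1 + 1 + list_len([67, 15])
= 1 + 1 + 1 + 1 + 1 + 1 + 1 + list_len([15])
= 1 + 1 + 1 + 1 + 1 + 1 + 1 + 1 + list_len([])
= 1 + 1 + 1 + 1 + 1 + 1 + 1 + 1 + 0
= 8


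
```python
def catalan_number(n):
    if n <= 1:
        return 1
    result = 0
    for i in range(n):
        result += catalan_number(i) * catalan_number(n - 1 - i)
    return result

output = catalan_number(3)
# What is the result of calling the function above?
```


catalan_number(3)
= sum of catalan_number(i) * catalan_number(3-1-i) for i in 0..2
First compute sub-values bottom-up:
  catalan_number(0) = 1, catalan_number(1) = 1
  catalan_number(2) = 1*1 + 1*1 = 2
Now catalan_number(3):
  catalan_number(0)*catalan_number(2) = 1*2 = 2
  catalan_number(1)*catalan_number(1) = 1*1 = 1
  catalan_number(2)*catalan_number(0) = 2*1 = 2
= 2 + 1 + 2
= 5


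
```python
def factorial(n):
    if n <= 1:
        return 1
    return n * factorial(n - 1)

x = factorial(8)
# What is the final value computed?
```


factorial(8)
= 8 * factorial(7)
= 8 * 7 * factorial(6)
= 8 * 7 * 6 * factorial(5)
= 8 * 7 * 6 * 5 * factorial(4)
= 8 * 7 * 6 * 5 * 4 * factorial(3)
= 8 * 7 * 6 * 5 * 4 * 3 * factorial(2)
= 8 * 7 * 6 * 5 * 4 * 3 * 2 * factorial(1)
= 8 * 7 * 6 * 5 * 4 * 3 * 2 * 1
= 40320


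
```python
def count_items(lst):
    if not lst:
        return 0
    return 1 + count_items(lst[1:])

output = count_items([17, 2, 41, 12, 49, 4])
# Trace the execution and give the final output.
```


count_items([17, 2, 41, 12, 49, 4])
= 1 + count_items([2, 41, 12, 49, 4])
= 1 + 1 + count_items([41, 12, 49, 4])
= 1 + 1 + 1 + count_items([12, 49, 4])
= 1 + 1 + 1 + 1 + count_items([49, 4])
= 1 + 1 + 1 + 1 + 1 + count_items([4])
= 1 + 1 + 1 + 1 + 1 + 1 + count_items([])
= 1 + 1 + 1 + 1 + 1 + 1 + 0
= 6


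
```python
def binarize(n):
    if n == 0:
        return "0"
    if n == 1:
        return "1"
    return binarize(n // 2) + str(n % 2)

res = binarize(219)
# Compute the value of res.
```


binarize(219)
= binarize(109) + "1"
= binarize(54) + "1" + "1"
= binarize(27) + "0" + "1" + "1"
= binarize(13) + "1" + "0" + "1" + "1"
= binarize(6) + "1" + "1" + "0" + "1" + "1"
= binarize(3) + "0" + "1" + "1" + "0" + "1" + "1"
= binarize(1) + "1" + "0" + "1" + "1" + "0" + "1" + "1"
= "1" + "1" + "0" + "1" + "1" + "0" + "1" + "1"
= "11011011"


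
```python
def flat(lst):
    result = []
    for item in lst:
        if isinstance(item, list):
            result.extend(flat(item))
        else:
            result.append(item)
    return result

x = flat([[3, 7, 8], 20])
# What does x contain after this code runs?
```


flat([[3, 7, 8], 20])
Processing each element:
  [3, 7, 8] is a list -> flat recursively -> [3, 7, 8]
  20 is not a list -> append 20
= [3, 7, 8, 20]


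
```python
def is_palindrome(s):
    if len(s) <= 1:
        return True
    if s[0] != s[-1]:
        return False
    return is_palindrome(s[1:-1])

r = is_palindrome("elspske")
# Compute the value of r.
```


is_palindrome("elspske")
"elspske": s[0]='e' == s[-1]='e' -> is_palindrome("lspsk")
"lspsk": s[0]='l' != s[-1]='k' -> False
= False


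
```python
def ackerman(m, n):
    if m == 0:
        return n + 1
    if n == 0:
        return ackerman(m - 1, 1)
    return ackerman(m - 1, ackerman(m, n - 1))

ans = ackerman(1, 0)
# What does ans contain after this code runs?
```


ackerman(1, 0)
n == 0: return ackerman(0, 1)
= ackerman(0, 1) = 2
= 2


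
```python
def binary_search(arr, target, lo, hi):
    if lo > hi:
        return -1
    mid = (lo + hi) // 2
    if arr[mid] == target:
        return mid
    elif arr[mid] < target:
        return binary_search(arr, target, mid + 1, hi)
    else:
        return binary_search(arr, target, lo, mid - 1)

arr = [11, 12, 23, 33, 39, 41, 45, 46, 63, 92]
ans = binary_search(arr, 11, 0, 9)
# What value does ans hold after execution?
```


binary_search(arr, 11, 0, 9)
lo=0, hi=9, mid=4, arr[mid]=39
39 > 11, search left half
lo=0, hi=3, mid=1, arr[mid]=12
12 > 11, search left half
lo=0, hi=0, mid=0, arr[mid]=11
arr[0] == 11, found at index 0
= 0


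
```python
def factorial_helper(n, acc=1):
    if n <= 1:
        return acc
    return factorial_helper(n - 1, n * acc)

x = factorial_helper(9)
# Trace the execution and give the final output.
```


factorial_helper(9, 1)
= factorial_helper(8, 9 * 1) = factorial_helper(8, 9)
= factorial_helper(7, 8 * 9) = factorial_helper(7, 72)
= factorial_helper(6, 7 * 72) = factorial_helper(6, 504)
= factorial_helper(5, 6 * 504) = factorial_helper(5, 3024)
= factorial_helper(4, 5 * 3024) = factorial_helper(4, 15120)
= factorial_helper(3, 4 * 15120) = factorial_helper(3, 60480)
= factorial_helper(2, 3 * 60480) = factorial_helper(2, 181440)
= factorial_helper(1, 2 * 181440) = factorial_helper(1, 362880)
n <= 1, return acc = 362880


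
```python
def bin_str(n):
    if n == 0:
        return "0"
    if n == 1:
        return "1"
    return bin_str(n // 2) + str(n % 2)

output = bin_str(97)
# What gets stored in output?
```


bin_str(97)
= bin_str(48) + "1"
= bin_str(24) + "0" + "1"
= bin_str(12) + "0" + "0" + "1"
= bin_str(6) + "0" + "0" + "0" + "1"
= bin_str(3) + "0" + "0" + "0" + "0" + "1"
= bin_str(1) + "1" + "0" + "0" + "0" + "0" + "1"
= "1" + "1" + "0" + "0" + "0" + "0" + "1"
= "1100001"


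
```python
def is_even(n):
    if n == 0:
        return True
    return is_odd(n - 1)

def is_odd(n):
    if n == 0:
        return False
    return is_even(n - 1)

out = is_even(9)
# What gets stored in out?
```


is_even(9)
= is_odd(8)
= is_even(7)
= is_odd(6)
= is_even(5)
= is_odd(4)
= is_even(3)
= is_odd(2)
= is_even(1)
= is_odd(0)
n == 0: return False
= False


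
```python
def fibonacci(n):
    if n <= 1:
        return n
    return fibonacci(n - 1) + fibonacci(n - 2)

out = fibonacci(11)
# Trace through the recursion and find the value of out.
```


fibonacci(11)
= fibonacci(10) + fibonacci(9)
= (fibonacci(9) + fibonacci(8)) + fibonacci(9)
Computing bottom-up: fibonacci(0)=0, fibonacci(1)=1, fibonacci(2)=1, fibonacci(3)=2, fibonacci(4)=3, fibonacci(5)=5, fibonacci(6)=8, fibonacci(7)=13, fibonacci(8)=21, fibonacci(9)=34, fibonacci(10)=55, fibonacci(11)=89
= 89


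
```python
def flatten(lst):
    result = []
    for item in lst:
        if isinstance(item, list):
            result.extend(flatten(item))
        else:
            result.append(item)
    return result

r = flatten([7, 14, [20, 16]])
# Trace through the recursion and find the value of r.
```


flatten([7, 14, [20, 16]])
Processing each element:
  7 is not a list -> append 7
  14 is not a list -> append 14
  [20, 16] is a list -> flatten recursively -> [20, 16]
= [7, 14, 20, 16]


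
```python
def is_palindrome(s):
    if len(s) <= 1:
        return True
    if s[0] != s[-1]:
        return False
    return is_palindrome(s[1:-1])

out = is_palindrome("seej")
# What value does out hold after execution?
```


is_palindrome("seej")
"seej": s[0]='s' != s[-1]='j' -> False
= False


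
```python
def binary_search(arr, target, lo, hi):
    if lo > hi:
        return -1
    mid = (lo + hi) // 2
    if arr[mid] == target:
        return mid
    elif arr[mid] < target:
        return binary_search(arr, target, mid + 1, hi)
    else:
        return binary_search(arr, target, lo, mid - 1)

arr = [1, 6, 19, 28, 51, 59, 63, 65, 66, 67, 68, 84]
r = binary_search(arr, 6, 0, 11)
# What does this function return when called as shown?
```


binary_search(arr, 6, 0, 11)
lo=0, hi=11, mid=5, arr[mid]=59
59 > 6, search left half
lo=0, hi=4, mid=2, arr[mid]=19
19 > 6, search left half
lo=0, hi=1, mid=0, arr[mid]=1
1 < 6, search right half
lo=1, hi=1, mid=1, arr[mid]=6
arr[1] == 6, found at index 1
= 1


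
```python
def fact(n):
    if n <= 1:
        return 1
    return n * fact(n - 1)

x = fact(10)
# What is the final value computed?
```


fact(10)
= 10 * fact(9)
= 10 * 9 * fact(8)
= 10 * 9 * 8 * fact(7)
= 10 * 9 * 8 * 7 * fact(6)
= 10 * 9 * 8 * 7 * 6 * fact(5)
= 10 * 9 * 8 * 7 * 6 * 5 * fact(4)
= 10 * 9 * 8 * 7 * 6 * 5 * 4 * fact(3)
= 10 * 9 * 8 * 7 * 6 * 5 * 4 * 3 * fact(2)
= 10 * 9 * 8 * 7 * 6 * 5 * 4 * 3 * 2 * fact(1)
= 10 * 9 * 8 * 7 * 6 * 5 * 4 * 3 * 2 * 1
= 3628800


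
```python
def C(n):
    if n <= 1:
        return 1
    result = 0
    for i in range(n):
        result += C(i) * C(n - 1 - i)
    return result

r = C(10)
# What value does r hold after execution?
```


C(10)
= sum of C(i) * C(10-1-i) for i in 0..9
First compute sub-values bottom-up:
  C(0) = 1, C(1) = 1
  C(2) = 1*1 + 1*1 = 2
  C(3) = 1*2 + 1*1 + 2*1 = 5
  C(4) = 1*5 + 1*2 + 2*1 + 5*1 = 14
  C(5) = 1*14 + 1*5 + 2*2 + 5*1 + 14*1 = 42
  C(6) = 1*42 + 1*14 + 2*5 + 5*2 + 14*1 + 42*1 = 132
  C(7) = 1*132 + 1*42 + 2*14 + 5*5 + 14*2 + 42*1 + 132*1 = 429
  C(8) = 1*429 + 1*132 + 2*42 + 5*14 + 14*5 + 42*2 + 132*1 + 429*1 = 1430
  C(9) = 1*1430 + 1*429 + 2*132 + 5*42 + 14*14 + 42*5 + 132*2 + 429*1 + 1430*1 = 4862
Now C(10):
  C(0)*C(9) = 1*4862 = 4862
  C(1)*C(8) = 1*1430 = 1430
  C(2)*C(7) = 2*429 = 858
  C(3)*C(6) = 5*132 = 660
  C(4)*C(5) = 14*42 = 588
  C(5)*C(4) = 42*14 = 588
  C(6)*C(3) = 132*5 = 660
  C(7)*C(2) = 429*2 = 858
  C(8)*C(1) = 1430*1 = 1430
  C(9)*C(0) = 4862*1 = 4862
= 4862 + 1430 + 858 + 660 + 588 + 588 + 660 + 858 + 1430 + 4862
= 16796


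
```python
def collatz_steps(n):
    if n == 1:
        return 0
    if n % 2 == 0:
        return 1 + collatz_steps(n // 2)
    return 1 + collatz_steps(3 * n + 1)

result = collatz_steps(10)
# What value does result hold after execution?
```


collatz_steps(10)
10 is even -> collatz_steps(5)
5 is odd -> 3*5+1 = 16 -> collatz_steps(16)
16 is even -> collatz_steps(8)
8 is even -> collatz_steps(4)
4 is even -> collatz_steps(2)
2 is even -> collatz_steps(1)
Reached 1 after 6 steps
= 6


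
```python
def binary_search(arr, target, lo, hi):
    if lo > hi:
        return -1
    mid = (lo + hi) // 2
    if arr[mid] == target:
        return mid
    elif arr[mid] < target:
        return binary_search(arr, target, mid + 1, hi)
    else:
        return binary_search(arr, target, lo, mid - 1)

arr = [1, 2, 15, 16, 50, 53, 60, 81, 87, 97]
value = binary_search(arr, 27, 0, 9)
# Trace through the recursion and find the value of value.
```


binary_search(arr, 27, 0, 9)
lo=0, hi=9, mid=4, arr[mid]=50
50 > 27, search left half
lo=0, hi=3, mid=1, arr[mid]=2
2 < 27, search right half
lo=2, hi=3, mid=2, arr[mid]=15
15 < 27, search right half
lo=3, hi=3, mid=3, arr[mid]=16
16 < 27, search right half
lo > hi, target not found, return -1
= -1


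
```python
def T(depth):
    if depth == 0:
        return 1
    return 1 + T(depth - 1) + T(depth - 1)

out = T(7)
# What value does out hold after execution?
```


T(7)
= 1 + T(6) + T(6)
= 1 + 2 * T(6)
T(k) = 2^(k+1) - 1
T(0) = 1
T(1) = 3
T(2) = 7
T(3) = 15
T(4) = 31
T(7) = 2^8 - 1 = 255


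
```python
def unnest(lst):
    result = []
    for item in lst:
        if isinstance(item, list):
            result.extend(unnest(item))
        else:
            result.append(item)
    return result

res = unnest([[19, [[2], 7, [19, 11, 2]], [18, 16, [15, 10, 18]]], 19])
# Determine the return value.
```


unnest([[19, [[2], 7, [19, 11, 2]], [18, 16, [15, 10, 18]]], 19])
Processing each element:
  [19, [[2], 7, [19, 11, 2]], [18, 16, [15, 10, 18]]] is a list -> unnest recursively -> [19, 2, 7, 19, 11, 2, 18, 16, 15, 10, 18]
  19 is not a list -> append 19
= [19, 2, 7, 19, 11, 2, 18, 16, 15, 10, 18, 19]


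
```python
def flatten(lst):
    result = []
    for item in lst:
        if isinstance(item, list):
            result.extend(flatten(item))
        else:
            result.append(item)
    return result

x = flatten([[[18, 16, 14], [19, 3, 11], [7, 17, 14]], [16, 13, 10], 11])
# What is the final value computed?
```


flatten([[[18, 16, 14], [19, 3, 11], [7, 17, 14]], [16, 13, 10], 11])
Processing each element:
  [[18, 16, 14], [19, 3, 11], [7, 17, 14]] is a list -> flatten recursively -> [18, 16, 14, 19, 3, 11, 7, 17, 14]
  [16, 13, 10] is a list -> flatten recursively -> [16, 13, 10]
  11 is not a list -> append 11
= [18, 16, 14, 19, 3, 11, 7, 17, 14, 16, 13, 10, 11]


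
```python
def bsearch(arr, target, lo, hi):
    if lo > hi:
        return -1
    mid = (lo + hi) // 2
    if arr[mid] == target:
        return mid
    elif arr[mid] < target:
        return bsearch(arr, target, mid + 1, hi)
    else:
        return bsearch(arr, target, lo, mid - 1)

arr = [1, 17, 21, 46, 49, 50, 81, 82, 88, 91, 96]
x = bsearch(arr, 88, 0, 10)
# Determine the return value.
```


bsearch(arr, 88, 0, 10)
lo=0, hi=10, mid=5, arr[mid]=50
50 < 88, search right half
lo=6, hi=10, mid=8, arr[mid]=88
arr[8] == 88, found at index 8
= 8


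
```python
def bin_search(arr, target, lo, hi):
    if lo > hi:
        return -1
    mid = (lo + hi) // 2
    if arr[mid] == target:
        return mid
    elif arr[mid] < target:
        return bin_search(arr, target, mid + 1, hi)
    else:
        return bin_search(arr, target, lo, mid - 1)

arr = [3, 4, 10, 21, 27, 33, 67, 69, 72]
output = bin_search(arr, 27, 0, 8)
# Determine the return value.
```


bin_search(arr, 27, 0, 8)
lo=0, hi=8, mid=4, arr[mid]=27
arr[4] == 27, found at index 4
= 4


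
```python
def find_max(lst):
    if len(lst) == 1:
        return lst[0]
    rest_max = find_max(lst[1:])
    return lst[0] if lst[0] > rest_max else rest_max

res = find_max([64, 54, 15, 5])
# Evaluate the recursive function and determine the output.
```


find_max([64, 54, 15, 5])
= compare 64 with find_max([54, 15, 5])
= compare 54 with find_max([15, 5])
= compare 15 with find_max([5])
Base: find_max([5]) = 5
compare 15 with 5: max = 15
compare 54 with 15: max = 54
compare 64 with 54: max = 64
= 64


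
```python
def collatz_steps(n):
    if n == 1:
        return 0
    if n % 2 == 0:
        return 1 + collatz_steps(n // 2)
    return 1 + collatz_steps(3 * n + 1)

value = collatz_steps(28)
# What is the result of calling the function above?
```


collatz_steps(28)
28 is even -> collatz_steps(14)
14 is even -> collatz_steps(7)
7 is odd -> 3*7+1 = 22 -> collatz_steps(22)
22 is even -> collatz_steps(11)
11 is odd -> 3*11+1 = 34 -> collatz_steps(34)
34 is even -> collatz_steps(17)
17 is odd -> 3*17+1 = 52 -> collatz_steps(52)
52 is even -> collatz_steps(26)
26 is even -> collatz_steps(13)
13 is odd -> 3*13+1 = 40 -> collatz_steps(40)
40 is even -> collatz_steps(20)
20 is even -> collatz_steps(10)
10 is even -> collatz_steps(5)
5 is odd -> 3*5+1 = 16 -> collatz_steps(16)
16 is even -> collatz_steps(8)
8 is even -> collatz_steps(4)
4 is even -> collatz_steps(2)
2 is even -> collatz_steps(1)
Reached 1 after 18 steps
= 18


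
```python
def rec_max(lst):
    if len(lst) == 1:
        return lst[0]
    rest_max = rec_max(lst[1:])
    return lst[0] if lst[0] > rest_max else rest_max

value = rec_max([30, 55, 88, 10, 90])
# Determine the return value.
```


rec_max([30, 55, 88, 10, 90])
= compare 30 with rec_max([55, 88, 10, 90])
= compare 55 with rec_max([88, 10, 90])
= compare 88 with rec_max([10, 90])
= compare 10 with rec_max([90])
Base: rec_max([90]) = 90
compare 10 with 90: max = 90
compare 88 with 90: max = 90
compare 55 with 90: max = 90
compare 30 with 90: max = 90
= 90


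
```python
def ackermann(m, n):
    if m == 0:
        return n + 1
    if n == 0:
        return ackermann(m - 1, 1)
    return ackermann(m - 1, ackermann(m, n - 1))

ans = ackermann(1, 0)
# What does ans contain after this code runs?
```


ackermann(1, 0)
n == 0: return ackermann(0, 1)
= ackermann(0, 1) = 2
= 2


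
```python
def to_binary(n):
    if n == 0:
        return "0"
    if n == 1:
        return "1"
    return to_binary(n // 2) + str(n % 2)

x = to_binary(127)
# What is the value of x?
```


to_binary(127)
= to_binary(63) + "1"
= to_binary(31) + "1" + "1"
= to_binary(15) + "1" + "1" + "1"
= to_binary(7) + "1" + "1" + "1" + "1"
= to_binary(3) + "1" + "1" + "1" + "1" + "1"
= to_binary(1) + "1" + "1" + "1" + "1" + "1" + "1"
= "1" + "1" + "1" + "1" + "1" + "1" + "1"
= "1111111"


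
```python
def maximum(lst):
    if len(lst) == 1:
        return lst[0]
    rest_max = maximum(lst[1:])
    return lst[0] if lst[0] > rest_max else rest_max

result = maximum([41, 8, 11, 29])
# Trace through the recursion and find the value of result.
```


maximum([41, 8, 11, 29])
= compare 41 with maximum([8, 11, 29])
= compare 8 with maximum([11, 29])
= compare 11 with maximum([29])
Base: maximum([29]) = 29
compare 11 with 29: max = 29
compare 8 with 29: max = 29
compare 41 with 29: max = 41
= 41


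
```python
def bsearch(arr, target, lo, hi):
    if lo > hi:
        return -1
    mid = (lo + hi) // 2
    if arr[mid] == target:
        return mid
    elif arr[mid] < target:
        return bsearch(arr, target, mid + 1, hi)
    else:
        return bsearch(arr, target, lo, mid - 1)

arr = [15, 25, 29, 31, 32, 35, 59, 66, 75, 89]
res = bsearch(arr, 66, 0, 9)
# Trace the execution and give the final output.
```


bsearch(arr, 66, 0, 9)
lo=0, hi=9, mid=4, arr[mid]=32
32 < 66, search right half
lo=5, hi=9, mid=7, arr[mid]=66
arr[7] == 66, found at index 7
= 7


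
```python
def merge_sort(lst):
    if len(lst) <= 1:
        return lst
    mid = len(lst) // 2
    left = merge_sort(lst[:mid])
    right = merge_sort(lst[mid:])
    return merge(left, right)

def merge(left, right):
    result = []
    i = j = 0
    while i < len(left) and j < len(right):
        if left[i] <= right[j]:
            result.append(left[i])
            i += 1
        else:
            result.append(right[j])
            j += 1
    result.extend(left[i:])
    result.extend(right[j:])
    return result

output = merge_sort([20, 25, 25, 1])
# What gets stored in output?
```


merge_sort([20, 25, 25, 1])
Split into [20, 25] and [25, 1]
Left sorted: [20, 25]
Right sorted: [1, 25]
Merge [20, 25] and [1, 25]
= [1, 20, 25, 25]


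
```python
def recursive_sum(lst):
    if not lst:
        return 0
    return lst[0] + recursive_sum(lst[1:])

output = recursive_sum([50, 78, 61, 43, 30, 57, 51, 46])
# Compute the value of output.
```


recursive_sum([50, 78, 61, 43, 30, 57, 51, 46])
= 50 + recursive_sum([78, 61, 43, 30, 57, 51, 46])
= 50 + 78 + recursive_sum([61, 43, 30, 57, 51, 46])
= 50 + 78 + 61 + recursive_sum([43, 30, 57, 51, 46])
= 50 + 78 + 61 + 43 + recursive_sum([30, 57, 51, 46])
= 50 + 78 + 61 + 43 + 30 + recursive_sum([57, 51, 46])
= 50 + 78 + 61 + 43 + 30 + 57 + recursive_sum([51, 46])
= 50 + 78 + 61 + 43 + 30 + 57 + 51 + recursive_sum([46])
= 50 + 78 + 61 + 43 + 30 + 57 + 51 + 46 + recursive_sum([])
= 50 + 78 + 61 + 43 + 30 + 57 + 51 + 46 + 0
= 416


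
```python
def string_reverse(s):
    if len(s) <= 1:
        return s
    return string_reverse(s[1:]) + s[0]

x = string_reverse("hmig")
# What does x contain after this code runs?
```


string_reverse("hmig")
= string_reverse("mig") + "h"
= string_reverse("ig") + "m" + "h"
= string_reverse("g") + "i" + "m" + "h"
= "g" + "i" + "m" + "h"
= "gimh"


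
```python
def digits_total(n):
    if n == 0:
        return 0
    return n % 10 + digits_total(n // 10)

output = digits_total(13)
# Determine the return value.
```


digits_total(13)
= 3 + digits_total(1)
= 3 + 1 + digits_total(0)
= 3 + 1 + 0
= 4


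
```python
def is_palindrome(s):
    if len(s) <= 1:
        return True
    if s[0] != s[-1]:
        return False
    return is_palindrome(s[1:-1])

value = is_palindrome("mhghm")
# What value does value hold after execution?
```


is_palindrome("mhghm")
"mhghm": s[0]='m' == s[-1]='m' -> is_palindrome("hgh")
"hgh": s[0]='h' == s[-1]='h' -> is_palindrome("g")
"g": len <= 1 -> True
= True


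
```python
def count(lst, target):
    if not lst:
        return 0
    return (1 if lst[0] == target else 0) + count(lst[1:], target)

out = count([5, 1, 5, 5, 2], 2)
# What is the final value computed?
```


count([5, 1, 5, 5, 2], 2)
lst[0]=5 != 2: 0 + count([1, 5, 5, 2], 2)
lst[0]=1 != 2: 0 + count([5, 5, 2], 2)
lst[0]=5 != 2: 0 + count([5, 2], 2)
lst[0]=5 != 2: 0 + count([2], 2)
lst[0]=2 == 2: 1 + count([], 2)
= 1


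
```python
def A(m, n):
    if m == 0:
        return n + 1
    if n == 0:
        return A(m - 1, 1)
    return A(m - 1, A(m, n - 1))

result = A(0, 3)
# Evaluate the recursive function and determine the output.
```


A(0, 3)
m == 0: return 3 + 1 = 4
= 4


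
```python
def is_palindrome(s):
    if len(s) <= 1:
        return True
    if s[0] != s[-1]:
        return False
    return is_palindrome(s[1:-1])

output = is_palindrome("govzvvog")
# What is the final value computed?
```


is_palindrome("govzvvog")
"govzvvog": s[0]='g' == s[-1]='g' -> is_palindrome("ovzvvo")
"ovzvvo": s[0]='o' == s[-1]='o' -> is_palindrome("vzvv")
"vzvv": s[0]='v' == s[-1]='v' -> is_palindrome("zv")
"zv": s[0]='z' != s[-1]='v' -> False
= False


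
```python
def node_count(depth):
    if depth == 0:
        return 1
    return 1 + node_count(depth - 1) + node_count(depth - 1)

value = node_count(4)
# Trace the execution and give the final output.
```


node_count(4)
= 1 + node_count(3) + node_count(3)
= 1 + 2 * node_count(3)
node_count(k) = 2^(k+1) - 1
node_count(0) = 1
node_count(1) = 3
node_count(2) = 7
node_count(3) = 15
node_count(4) = 31
node_count(4) = 2^5 - 1 = 31


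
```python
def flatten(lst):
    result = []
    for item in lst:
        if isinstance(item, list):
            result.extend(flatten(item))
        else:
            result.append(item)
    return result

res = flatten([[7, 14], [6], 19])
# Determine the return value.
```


flatten([[7, 14], [6], 19])
Processing each element:
  [7, 14] is a list -> flatten recursively -> [7, 14]
  [6] is a list -> flatten recursively -> [6]
  19 is not a list -> append 19
= [7, 14, 6, 19]


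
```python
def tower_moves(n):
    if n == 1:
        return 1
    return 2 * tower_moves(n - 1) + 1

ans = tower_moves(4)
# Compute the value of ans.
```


tower_moves(4)
= 2 * tower_moves(3) + 1
= 2 * (2 * tower_moves(2) + 1) + 1
= 2 * (2 * (2 * tower_moves(1) + 1) + 1) + 1
Now compute bottom-up:
tower_moves(1) = 1
tower_moves(2) = 2 * 1 + 1 = 3
tower_moves(3) = 2 * 3 + 1 = 7
tower_moves(4) = 2 * 7 + 1 = 15
= 15


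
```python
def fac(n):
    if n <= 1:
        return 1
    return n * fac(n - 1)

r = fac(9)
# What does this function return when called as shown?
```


fac(9)
= 9 * fac(8)
= 9 * 8 * fac(7)
= 9 * 8 * 7 * fac(6)
= 9 * 8 * 7 * 6 * fac(5)
= 9 * 8 * 7 * 6 * 5 * fac(4)
= 9 * 8 * 7 * 6 * 5 * 4 * fac(3)
= 9 * 8 * 7 * 6 * 5 * 4 * 3 * fac(2)
= 9 * 8 * 7 * 6 * 5 * 4 * 3 * 2 * fac(1)
= 9 * 8 * 7 * 6 * 5 * 4 * 3 * 2 * 1
= 362880


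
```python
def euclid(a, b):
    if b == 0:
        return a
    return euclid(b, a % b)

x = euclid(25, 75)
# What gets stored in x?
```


euclid(25, 75)
= euclid(75, 25 % 75) = euclid(75, 25)
= euclid(25, 75 % 25) = euclid(25, 0)
b == 0, return a = 25


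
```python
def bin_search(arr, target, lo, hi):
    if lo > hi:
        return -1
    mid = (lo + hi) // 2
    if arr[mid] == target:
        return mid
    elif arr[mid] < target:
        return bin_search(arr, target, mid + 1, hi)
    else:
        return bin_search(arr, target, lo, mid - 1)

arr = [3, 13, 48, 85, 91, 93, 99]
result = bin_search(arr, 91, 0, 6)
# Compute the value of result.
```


bin_search(arr, 91, 0, 6)
lo=0, hi=6, mid=3, arr[mid]=85
85 < 91, search right half
lo=4, hi=6, mid=5, arr[mid]=93
93 > 91, search left half
lo=4, hi=4, mid=4, arr[mid]=91
arr[4] == 91, found at index 4
= 4


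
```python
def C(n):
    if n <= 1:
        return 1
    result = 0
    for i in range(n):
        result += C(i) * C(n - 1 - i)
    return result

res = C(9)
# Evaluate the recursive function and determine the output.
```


C(9)
= sum of C(i) * C(9-1-i) for i in 0..8
First compute sub-values bottom-up:
  C(0) = 1, C(1) = 1
  C(2) = 1*1 + 1*1 = 2
  C(3) = 1*2 + 1*1 + 2*1 = 5
  C(4) = 1*5 + 1*2 + 2*1 + 5*1 = 14
  C(5) = 1*14 + 1*5 + 2*2 + 5*1 + 14*1 = 42
  C(6) = 1*42 + 1*14 + 2*5 + 5*2 + 14*1 + 42*1 = 132
  C(7) = 1*132 + 1*42 + 2*14 + 5*5 + 14*2 + 42*1 + 132*1 = 429
  C(8) = 1*429 + 1*132 + 2*42 + 5*14 + 14*5 + 42*2 + 132*1 + 429*1 = 1430
Now C(9):
  C(0)*C(8) = 1*1430 = 1430
  C(1)*C(7) = 1*429 = 429
  C(2)*C(6) = 2*132 = 264
  C(3)*C(5) = 5*42 = 210
  C(4)*C(4) = 14*14 = 196
  C(5)*C(3) = 42*5 = 210
  C(6)*C(2) = 132*2 = 264
  C(7)*C(1) = 429*1 = 429
  C(8)*C(0) = 1430*1 = 1430
= 1430 + 429 + 264 + 210 + 196 + 210 + 264 + 429 + 1430
= 4862


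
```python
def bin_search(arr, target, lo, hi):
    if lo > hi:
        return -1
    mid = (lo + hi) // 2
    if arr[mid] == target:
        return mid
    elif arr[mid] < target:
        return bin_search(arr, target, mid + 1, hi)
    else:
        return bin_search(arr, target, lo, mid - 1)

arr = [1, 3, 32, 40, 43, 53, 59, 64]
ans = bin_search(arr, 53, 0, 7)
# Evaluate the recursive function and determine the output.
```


bin_search(arr, 53, 0, 7)
lo=0, hi=7, mid=3, arr[mid]=40
40 < 53, search right half
lo=4, hi=7, mid=5, arr[mid]=53
arr[5] == 53, found at index 5
= 5


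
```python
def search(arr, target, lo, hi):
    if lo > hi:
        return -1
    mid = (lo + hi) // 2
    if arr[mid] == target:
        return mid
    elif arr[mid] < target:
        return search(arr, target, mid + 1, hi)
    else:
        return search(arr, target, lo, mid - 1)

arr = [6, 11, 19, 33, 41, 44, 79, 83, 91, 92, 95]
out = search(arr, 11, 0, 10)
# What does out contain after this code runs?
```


search(arr, 11, 0, 10)
lo=0, hi=10, mid=5, arr[mid]=44
44 > 11, search left half
lo=0, hi=4, mid=2, arr[mid]=19
19 > 11, search left half
lo=0, hi=1, mid=0, arr[mid]=6
6 < 11, search right half
lo=1, hi=1, mid=1, arr[mid]=11
arr[1] == 11, found at index 1
= 1


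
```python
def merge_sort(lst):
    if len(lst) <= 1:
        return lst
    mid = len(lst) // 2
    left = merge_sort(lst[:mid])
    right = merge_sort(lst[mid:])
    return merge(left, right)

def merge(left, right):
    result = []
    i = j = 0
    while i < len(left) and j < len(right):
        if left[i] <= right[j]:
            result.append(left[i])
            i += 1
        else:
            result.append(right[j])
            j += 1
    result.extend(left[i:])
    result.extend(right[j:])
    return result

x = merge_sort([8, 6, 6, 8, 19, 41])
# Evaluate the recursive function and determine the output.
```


merge_sort([8, 6, 6, 8, 19, 41])
Split into [8, 6, 6] and [8, 19, 41]
Left sorted: [6, 6, 8]
Right sorted: [8, 19, 41]
Merge [6, 6, 8] and [8, 19, 41]
= [6, 6, 8, 8, 19, 41]


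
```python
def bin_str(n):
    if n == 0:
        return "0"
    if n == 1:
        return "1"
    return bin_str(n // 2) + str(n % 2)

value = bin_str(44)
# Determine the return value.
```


bin_str(44)
= bin_str(22) + "0"
= bin_str(11) + "0" + "0"
= bin_str(5) + "1" + "0" + "0"
= bin_str(2) + "1" + "1" + "0" + "0"
= bin_str(1) + "0" + "1" + "1" + "0" + "0"
= "1" + "0" + "1" + "1" + "0" + "0"
= "101100"


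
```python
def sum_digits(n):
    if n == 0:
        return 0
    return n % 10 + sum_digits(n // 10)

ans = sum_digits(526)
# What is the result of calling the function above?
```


sum_digits(526)
= 6 + sum_digits(52)
= 6 + 2 + sum_digits(5)
= 6 + 2 + 5 + sum_digits(0)
= 6 + 2 + 5 + 0
= 13


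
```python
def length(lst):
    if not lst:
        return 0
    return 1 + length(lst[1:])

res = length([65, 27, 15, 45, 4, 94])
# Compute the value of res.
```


length([65, 27, 15, 45, 4, 94])
= 1 + length([27, 15, 45, 4, 94])
= 1 + 1 + length([15, 45, 4, 94])
= 1 + 1 + 1 + length([45, 4, 94])
= 1 + 1 + 1 + 1 + length([4, 94])
= 1 + 1 + 1 + 1 + 1 + length([94])
= 1 + 1 + 1 + 1 + 1 + 1 + length([])
= 1 + 1 + 1 + 1 + 1 + 1 + 0
= 6


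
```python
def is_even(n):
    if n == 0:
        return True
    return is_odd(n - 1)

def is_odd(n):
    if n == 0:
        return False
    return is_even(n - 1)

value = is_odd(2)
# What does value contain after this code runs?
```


is_odd(2)
= is_even(1)
= is_odd(0)
n == 0: return False
= False


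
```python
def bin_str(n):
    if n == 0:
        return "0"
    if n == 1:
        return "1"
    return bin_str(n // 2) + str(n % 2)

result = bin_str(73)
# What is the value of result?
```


bin_str(73)
= bin_str(36) + "1"
= bin_str(18) + "0" + "1"
= bin_str(9) + "0" + "0" + "1"
= bin_str(4) + "1" + "0" + "0" + "1"
= bin_str(2) + "0" + "1" + "0" + "0" + "1"
= bin_str(1) + "0" + "0" + "1" + "0" + "0" + "1"
= "1" + "0" + "0" + "1" + "0" + "0" + "1"
= "1001001"


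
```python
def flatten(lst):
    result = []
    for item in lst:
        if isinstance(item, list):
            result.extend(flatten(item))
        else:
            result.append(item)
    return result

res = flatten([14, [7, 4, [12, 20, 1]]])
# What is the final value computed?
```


flatten([14, [7, 4, [12, 20, 1]]])
Processing each element:
  14 is not a list -> append 14
  [7, 4, [12, 20, 1]] is a list -> flatten recursively -> [7, 4, 12, 20, 1]
= [14, 7, 4, 12, 20, 1]


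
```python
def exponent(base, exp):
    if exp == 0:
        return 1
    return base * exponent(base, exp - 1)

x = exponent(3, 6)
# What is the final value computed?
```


exponent(3, 6)
= 3 * exponent(3, 5)
= 3 * 3 * exponent(3, 4)
= 3 * 3 * 3 * exponent(3, 3)
= 3 * 3 * 3 * 3 * exponent(3, 2)
= 3 * 3 * 3 * 3 * 3 * exponent(3, 1)
= 3 * 3 * 3 * 3 * 3 * 3 * exponent(3, 0)
= 3 * 3 * 3 * 3 * 3 * 3 * 1
= 729


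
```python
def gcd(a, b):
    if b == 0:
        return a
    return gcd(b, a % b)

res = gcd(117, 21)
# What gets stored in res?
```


gcd(117, 21)
= gcd(21, 117 % 21) = gcd(21, 12)
= gcd(12, 21 % 12) = gcd(12, 9)
= gcd(9, 12 % 9) = gcd(9, 3)
= gcd(3, 9 % 3) = gcd(3, 0)
b == 0, return a = 3


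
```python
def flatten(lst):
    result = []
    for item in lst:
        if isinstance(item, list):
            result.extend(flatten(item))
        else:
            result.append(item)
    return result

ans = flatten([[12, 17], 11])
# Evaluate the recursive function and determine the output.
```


flatten([[12, 17], 11])
Processing each element:
  [12, 17] is a list -> flatten recursively -> [12, 17]
  11 is not a list -> append 11
= [12, 17, 11]


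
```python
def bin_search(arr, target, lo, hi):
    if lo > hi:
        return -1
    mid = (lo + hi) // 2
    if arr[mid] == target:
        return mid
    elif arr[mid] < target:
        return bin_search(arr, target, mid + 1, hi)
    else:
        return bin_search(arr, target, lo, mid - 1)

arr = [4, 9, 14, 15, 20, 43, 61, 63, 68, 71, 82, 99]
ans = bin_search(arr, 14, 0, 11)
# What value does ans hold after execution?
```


bin_search(arr, 14, 0, 11)
lo=0, hi=11, mid=5, arr[mid]=43
43 > 14, search left half
lo=0, hi=4, mid=2, arr[mid]=14
arr[2] == 14, found at index 2
= 2


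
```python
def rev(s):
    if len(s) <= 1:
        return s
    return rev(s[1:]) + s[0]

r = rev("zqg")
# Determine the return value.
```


rev("zqg")
= rev("qg") + "z"
= rev("g") + "q" + "z"
= "g" + "q" + "z"
= "gqz"


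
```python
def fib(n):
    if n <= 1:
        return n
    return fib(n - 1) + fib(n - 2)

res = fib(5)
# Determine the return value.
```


fib(5)
= fib(4) + fib(3)
= (fib(3) + fib(2)) + fib(3)
Computing bottom-up: fib(0)=0, fib(1)=1, fib(2)=1, fib(3)=2, fib(4)=3, fib(5)=5
= 5


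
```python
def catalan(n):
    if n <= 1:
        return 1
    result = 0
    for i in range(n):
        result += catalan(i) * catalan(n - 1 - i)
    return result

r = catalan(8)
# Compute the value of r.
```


catalan(8)
= sum of catalan(i) * catalan(8-1-i) for i in 0..7
First compute sub-values bottom-up:
  catalan(0) = 1, catalan(1) = 1
  catalan(2) = 1*1 + 1*1 = 2
  catalan(3) = 1*2 + 1*1 + 2*1 = 5
  catalan(4) = 1*5 + 1*2 + 2*1 + 5*1 = 14
  catalan(5) = 1*14 + 1*5 + 2*2 + 5*1 + 14*1 = 42
  catalan(6) = 1*42 + 1*14 + 2*5 + 5*2 + 14*1 + 42*1 = 132
  catalan(7) = 1*132 + 1*42 + 2*14 + 5*5 + 14*2 + 42*1 + 132*1 = 429
Now catalan(8):
  catalan(0)*catalan(7) = 1*429 = 429
  catalan(1)*catalan(6) = 1*132 = 132
  catalan(2)*catalan(5) = 2*42 = 84
  catalan(3)*catalan(4) = 5*14 = 70
  catalan(4)*catalan(3) = 14*5 = 70
  catalan(5)*catalan(2) = 42*2 = 84
  catalan(6)*catalan(1) = 132*1 = 132
  catalan(7)*catalan(0) = 429*1 = 429
= 429 + 132 + 84 + 70 + 70 + 84 + 132 + 429
= 1430


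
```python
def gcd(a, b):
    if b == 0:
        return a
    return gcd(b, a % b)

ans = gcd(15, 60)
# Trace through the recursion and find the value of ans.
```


gcd(15, 60)
= gcd(60, 15 % 60) = gcd(60, 15)
= gcd(15, 60 % 15) = gcd(15, 0)
b == 0, return a = 15


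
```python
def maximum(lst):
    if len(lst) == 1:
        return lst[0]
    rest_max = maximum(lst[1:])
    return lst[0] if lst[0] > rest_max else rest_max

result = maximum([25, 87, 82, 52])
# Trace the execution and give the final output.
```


maximum([25, 87, 82, 52])
= compare 25 with maximum([87, 82, 52])
= compare 87 with maximum([82, 52])
= compare 82 with maximum([52])
Base: maximum([52]) = 52
compare 82 with 52: max = 82
compare 87 with 82: max = 87
compare 25 with 87: max = 87
= 87


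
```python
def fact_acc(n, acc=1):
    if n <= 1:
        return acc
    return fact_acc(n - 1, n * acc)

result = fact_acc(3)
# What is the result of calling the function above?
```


fact_acc(3, 1)
= fact_acc(2, 3 * 1) = fact_acc(2, 3)
= fact_acc(1, 2 * 3) = fact_acc(1, 6)
n <= 1, return acc = 6


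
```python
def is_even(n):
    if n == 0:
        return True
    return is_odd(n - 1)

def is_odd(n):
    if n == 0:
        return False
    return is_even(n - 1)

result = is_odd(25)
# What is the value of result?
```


is_odd(25)
= is_even(24)
= is_odd(23)
= is_even(22)
= is_odd(21)
= is_even(20)
= is_odd(19)
= is_even(18)
= is_odd(17)
= is_even(16)
= is_odd(15)
= is_even(14)
= is_odd(13)
= is_even(12)
= is_odd(11)
= is_even(10)
= is_odd(9)
= is_even(8)
= is_odd(7)
= is_even(6)
= is_odd(5)
= is_even(4)
= is_odd(3)
= is_even(2)
= is_odd(1)
= is_even(0)
n == 0: return True
= True


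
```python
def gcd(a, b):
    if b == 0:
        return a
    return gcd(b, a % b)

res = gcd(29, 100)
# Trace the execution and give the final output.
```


gcd(29, 100)
= gcd(100, 29 % 100) = gcd(100, 29)
= gcd(29, 100 % 29) = gcd(29, 13)
= gcd(13, 29 % 13) = gcd(13, 3)
= gcd(3, 13 % 3) = gcd(3, 1)
= gcd(1, 3 % 1) = gcd(1, 0)
b == 0, return a = 1


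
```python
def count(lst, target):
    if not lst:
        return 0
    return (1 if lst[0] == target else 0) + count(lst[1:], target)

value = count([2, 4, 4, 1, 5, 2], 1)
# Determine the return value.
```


count([2, 4, 4, 1, 5, 2], 1)
lst[0]=2 != 1: 0 + count([4, 4, 1, 5, 2], 1)
lst[0]=4 != 1: 0 + count([4, 1, 5, 2], 1)
lst[0]=4 != 1: 0 + count([1, 5, 2], 1)
lst[0]=1 == 1: 1 + count([5, 2], 1)
lst[0]=5 != 1: 0 + count([2], 1)
lst[0]=2 != 1: 0 + count([], 1)
= 1


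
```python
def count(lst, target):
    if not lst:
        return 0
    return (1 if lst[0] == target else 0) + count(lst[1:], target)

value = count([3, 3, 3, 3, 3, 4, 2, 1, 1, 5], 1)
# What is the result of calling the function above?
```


count([3, 3, 3, 3, 3, 4, 2, 1, 1, 5], 1)
lst[0]=3 != 1: 0 + count([3, 3, 3, 3, 4, 2, 1, 1, 5], 1)
lst[0]=3 != 1: 0 + count([3, 3, 3, 4, 2, 1, 1, 5], 1)
lst[0]=3 != 1: 0 + count([3, 3, 4, 2, 1, 1, 5], 1)
lst[0]=3 != 1: 0 + count([3, 4, 2, 1, 1, 5], 1)
lst[0]=3 != 1: 0 + count([4, 2, 1, 1, 5], 1)
lst[0]=4 != 1: 0 + count([2, 1, 1, 5], 1)
lst[0]=2 != 1: 0 + count([1, 1, 5], 1)
lst[0]=1 == 1: 1 + count([1, 5], 1)
lst[0]=1 == 1: 1 + count([5], 1)
lst[0]=5 != 1: 0 + count([], 1)
= 2


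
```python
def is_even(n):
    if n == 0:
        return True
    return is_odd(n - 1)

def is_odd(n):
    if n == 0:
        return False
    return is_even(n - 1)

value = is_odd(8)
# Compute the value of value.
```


is_odd(8)
= is_even(7)
= is_odd(6)
= is_even(5)
= is_odd(4)
= is_even(3)
= is_odd(2)
= is_even(1)
= is_odd(0)
n == 0: return False
= False


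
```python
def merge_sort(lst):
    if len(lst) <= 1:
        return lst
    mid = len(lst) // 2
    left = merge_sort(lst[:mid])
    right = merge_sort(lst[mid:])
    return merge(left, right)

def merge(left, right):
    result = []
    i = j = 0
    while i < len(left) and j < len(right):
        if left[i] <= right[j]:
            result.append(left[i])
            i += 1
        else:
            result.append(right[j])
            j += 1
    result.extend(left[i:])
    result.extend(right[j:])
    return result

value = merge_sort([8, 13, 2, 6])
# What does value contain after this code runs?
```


merge_sort([8, 13, 2, 6])
Split into [8, 13] and [2, 6]
Left sorted: [8, 13]
Right sorted: [2, 6]
Merge [8, 13] and [2, 6]
= [2, 6, 8, 13]


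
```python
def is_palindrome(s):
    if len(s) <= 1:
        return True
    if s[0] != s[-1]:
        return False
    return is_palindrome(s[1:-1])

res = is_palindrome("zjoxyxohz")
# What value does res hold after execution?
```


is_palindrome("zjoxyxohz")
"zjoxyxohz": s[0]='z' == s[-1]='z' -> is_palindrome("joxyxoh")
"joxyxoh": s[0]='j' != s[-1]='h' -> False
= False
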